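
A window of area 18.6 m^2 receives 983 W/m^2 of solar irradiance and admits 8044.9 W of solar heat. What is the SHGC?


Rearrange Q = Area * SHGC * Irradiance:
  SHGC = Q / (Area * Irradiance)
  SHGC = 8044.9 / (18.6 * 983) = 0.44

0.44


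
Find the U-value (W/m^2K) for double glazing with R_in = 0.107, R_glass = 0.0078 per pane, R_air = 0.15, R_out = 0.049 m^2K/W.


Total thermal resistance (series):
  R_total = R_in + R_glass + R_air + R_glass + R_out
  R_total = 0.107 + 0.0078 + 0.15 + 0.0078 + 0.049 = 0.3216 m^2K/W
U-value = 1 / R_total = 1 / 0.3216 = 3.109 W/m^2K

3.109 W/m^2K


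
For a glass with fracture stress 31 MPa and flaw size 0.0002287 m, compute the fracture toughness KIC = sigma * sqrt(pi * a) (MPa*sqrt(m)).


Fracture toughness: KIC = sigma * sqrt(pi * a)
  pi * a = pi * 0.0002287 = 0.000718482
  sqrt(pi * a) = 0.026805
  KIC = 31 * 0.026805 = 0.831 MPa*sqrt(m)

0.831 MPa*sqrt(m)


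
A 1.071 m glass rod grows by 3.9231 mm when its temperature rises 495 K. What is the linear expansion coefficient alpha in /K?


Rearrange dL = alpha * L0 * dT for alpha:
  alpha = dL / (L0 * dT)
  alpha = (3.9231 / 1000) / (1.071 * 495) = 0.0000074 /K = 7.4 x 10^-6 /K

7.4 x 10^-6 /K


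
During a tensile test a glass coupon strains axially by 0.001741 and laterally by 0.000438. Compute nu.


Poisson's ratio: nu = lateral strain / axial strain
  nu = 0.000438 / 0.001741 = 0.2516

0.2516


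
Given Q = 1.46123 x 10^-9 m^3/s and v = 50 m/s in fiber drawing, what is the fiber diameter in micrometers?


Cross-sectional area from continuity:
  A = Q / v = 1.46123 x 10^-9 / 50 = 2.92246 x 10^-11 m^2
Diameter from circular cross-section:
  d = sqrt(4A / pi) * 10^6 (m -> um)
  d = sqrt(4 * 2.92246 x 10^-11 / pi) * 10^6 = 6.1 um

6.1 um


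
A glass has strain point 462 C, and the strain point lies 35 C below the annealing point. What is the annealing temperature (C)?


T_anneal = T_strain + gap:
  T_anneal = 462 + 35 = 497 C

497 C


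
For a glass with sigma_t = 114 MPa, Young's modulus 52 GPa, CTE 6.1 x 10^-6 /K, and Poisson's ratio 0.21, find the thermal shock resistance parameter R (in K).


Thermal shock resistance: R = sigma * (1 - nu) / (E * alpha)
  Numerator = 114 * (1 - 0.21) = 90.06
  Denominator = 52 * 1000 * (6.1 x 10^-6) = 0.3172
  R = 90.06 / 0.3172 = 283.9 K

283.9 K


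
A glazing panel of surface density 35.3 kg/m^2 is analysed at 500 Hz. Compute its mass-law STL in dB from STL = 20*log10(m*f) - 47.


Mass law: STL = 20 * log10(m * f) - 47
  m * f = 35.3 * 500 = 17650
  log10(17650) = 4.24674
  STL = 20 * 4.24674 - 47 = 84.9348 - 47 = 37.9 dB

37.9 dB


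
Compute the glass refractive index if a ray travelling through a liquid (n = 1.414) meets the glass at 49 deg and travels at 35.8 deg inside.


Apply Snell's law: n1 * sin(theta1) = n2 * sin(theta2)
  n2 = n1 * sin(theta1) / sin(theta2)
  sin(49) = 0.75471
  sin(35.8) = 0.584958
  n2 = 1.414 * 0.75471 / 0.584958 = 1.8243

1.8243


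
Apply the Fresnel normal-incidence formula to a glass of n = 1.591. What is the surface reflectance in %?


Fresnel reflectance at normal incidence:
  R = ((n - 1)/(n + 1))^2
  (n - 1)/(n + 1) = (1.591 - 1)/(1.591 + 1) = 0.228097
  R = 0.228097^2 = 0.0520282
  R(%) = 0.0520282 * 100 = 5.203%

5.203%


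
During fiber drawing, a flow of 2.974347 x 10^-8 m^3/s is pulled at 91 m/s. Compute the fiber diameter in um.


Cross-sectional area from continuity:
  A = Q / v = 2.974347 x 10^-8 / 91 = 3.268513 x 10^-10 m^2
Diameter from circular cross-section:
  d = sqrt(4A / pi) * 10^6 (m -> um)
  d = sqrt(4 * 3.268513 x 10^-10 / pi) * 10^6 = 20.4 um

20.4 um


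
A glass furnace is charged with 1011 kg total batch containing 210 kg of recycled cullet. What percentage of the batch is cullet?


Cullet ratio = (cullet mass / total batch mass) * 100
  Ratio = 210 / 1011 * 100 = 20.77%

20.77%


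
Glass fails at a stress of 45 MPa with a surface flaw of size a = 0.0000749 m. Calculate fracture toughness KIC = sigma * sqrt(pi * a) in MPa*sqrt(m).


Fracture toughness: KIC = sigma * sqrt(pi * a)
  pi * a = pi * 0.0000749 = 0.000235305
  sqrt(pi * a) = 0.01534
  KIC = 45 * 0.01534 = 0.69 MPa*sqrt(m)

0.69 MPa*sqrt(m)


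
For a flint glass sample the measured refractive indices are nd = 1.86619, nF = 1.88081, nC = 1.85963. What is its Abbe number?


Abbe number formula: Vd = (nd - 1) / (nF - nC)
  nd - 1 = 1.86619 - 1 = 0.86619
  nF - nC = 1.88081 - 1.85963 = 0.02118
  Vd = 0.86619 / 0.02118 = 40.9

40.9


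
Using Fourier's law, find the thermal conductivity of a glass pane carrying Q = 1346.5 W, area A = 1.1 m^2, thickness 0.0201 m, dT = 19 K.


Fourier's law rearranged: k = Q * t / (A * dT)
  Numerator = 1346.5 * 0.0201 = 27.06465
  Denominator = 1.1 * 19 = 20.9
  k = 27.06465 / 20.9 = 1.295 W/mK

1.295 W/mK


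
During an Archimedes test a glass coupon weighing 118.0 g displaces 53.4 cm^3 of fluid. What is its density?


Use the definition of density:
  rho = mass / volume
  rho = 118.0 / 53.4 = 2.21 g/cm^3

2.21 g/cm^3


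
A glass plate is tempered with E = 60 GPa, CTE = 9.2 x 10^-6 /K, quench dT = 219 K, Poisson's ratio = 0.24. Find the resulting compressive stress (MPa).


Tempering stress: sigma = E * alpha * dT / (1 - nu)
  E (MPa) = 60 * 1000 = 60000
  Numerator = 60000 * (9.2 x 10^-6) * 219 = 120.888
  Denominator = 1 - 0.24 = 0.76
  sigma = 120.888 / 0.76 = 159.1 MPa

159.1 MPa


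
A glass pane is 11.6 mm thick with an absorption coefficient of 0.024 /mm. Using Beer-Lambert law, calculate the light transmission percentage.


Beer-Lambert law: T = exp(-alpha * thickness)
  exponent = -0.024 * 11.6 = -0.2784
  T = exp(-0.2784) = 0.757
  Percentage = 0.757 * 100 = 75.7%

75.7%


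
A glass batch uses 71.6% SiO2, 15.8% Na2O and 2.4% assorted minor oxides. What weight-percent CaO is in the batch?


Pieces sum to 100%:
  CaO = 100 - (SiO2 + Na2O + others)
  CaO = 100 - (71.6 + 15.8 + 2.4) = 10.2%

10.2%


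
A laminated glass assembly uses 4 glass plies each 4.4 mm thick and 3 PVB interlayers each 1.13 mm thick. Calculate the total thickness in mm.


Total thickness = glass contribution + PVB contribution
  Glass: 4 * 4.4 = 17.6 mm
  PVB: 3 * 1.13 = 3.39 mm
  Total = 17.6 + 3.39 = 20.99 mm

20.99 mm


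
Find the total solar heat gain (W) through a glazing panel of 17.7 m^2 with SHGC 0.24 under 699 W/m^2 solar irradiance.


Solar heat gain: Q = Area * SHGC * Irradiance
  Q = 17.7 * 0.24 * 699 = 2969.4 W

2969.4 W


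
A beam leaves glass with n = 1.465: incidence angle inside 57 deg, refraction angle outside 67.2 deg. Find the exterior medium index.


Apply Snell's law: n1 * sin(theta1) = n2 * sin(theta2)
  n2 = n1 * sin(theta1) / sin(theta2)
  sin(57) = 0.838671
  sin(67.2) = 0.921863
  n2 = 1.465 * 0.838671 / 0.921863 = 1.3328

1.3328


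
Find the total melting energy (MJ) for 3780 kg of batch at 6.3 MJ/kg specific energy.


Total energy = mass * specific energy
  E = 3780 * 6.3 = 23814 MJ

23814 MJ


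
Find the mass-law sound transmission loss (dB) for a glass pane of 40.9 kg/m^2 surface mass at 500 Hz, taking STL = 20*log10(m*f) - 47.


Mass law: STL = 20 * log10(m * f) - 47
  m * f = 40.9 * 500 = 20450
  log10(20450) = 4.31069
  STL = 20 * 4.31069 - 47 = 86.2138 - 47 = 39.2 dB

39.2 dB


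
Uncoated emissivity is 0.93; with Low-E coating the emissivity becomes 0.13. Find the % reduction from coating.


Percentage reduction = (1 - coated/uncoated) * 100
  Ratio = 0.13 / 0.93 = 0.1398
  Reduction = (1 - 0.1398) * 100 = 86.0%

86.0%


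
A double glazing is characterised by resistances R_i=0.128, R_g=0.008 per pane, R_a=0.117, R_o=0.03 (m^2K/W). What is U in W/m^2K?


Total thermal resistance (series):
  R_total = R_in + R_glass + R_air + R_glass + R_out
  R_total = 0.128 + 0.008 + 0.117 + 0.008 + 0.03 = 0.291 m^2K/W
U-value = 1 / R_total = 1 / 0.291 = 3.436 W/m^2K

3.436 W/m^2K


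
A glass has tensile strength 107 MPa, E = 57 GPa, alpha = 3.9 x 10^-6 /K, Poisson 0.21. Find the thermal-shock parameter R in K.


Thermal shock resistance: R = sigma * (1 - nu) / (E * alpha)
  Numerator = 107 * (1 - 0.21) = 84.53
  Denominator = 57 * 1000 * (3.9 x 10^-6) = 0.2223
  R = 84.53 / 0.2223 = 380.3 K

380.3 K


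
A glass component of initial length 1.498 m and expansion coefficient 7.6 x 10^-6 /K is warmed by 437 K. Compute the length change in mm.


Thermal expansion formula: dL = alpha * L0 * dT
  dL = (7.6 x 10^-6) * 1.498 * 437 = 0.00497516 m
Convert to mm: 0.00497516 * 1000 = 4.9752 mm

4.9752 mm


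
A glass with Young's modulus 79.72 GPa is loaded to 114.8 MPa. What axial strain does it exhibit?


Rearrange E = sigma / epsilon:
  epsilon = sigma / E
  E (MPa) = 79.72 * 1000 = 79720
  epsilon = 114.8 / 79720 = 0.00144

0.00144


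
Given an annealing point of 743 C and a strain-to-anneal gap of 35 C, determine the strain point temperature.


Strain point = annealing point - difference:
  T_strain = 743 - 35 = 708 C

708 C


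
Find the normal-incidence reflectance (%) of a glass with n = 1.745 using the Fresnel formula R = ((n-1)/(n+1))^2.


Fresnel reflectance at normal incidence:
  R = ((n - 1)/(n + 1))^2
  (n - 1)/(n + 1) = (1.745 - 1)/(1.745 + 1) = 0.271403
  R = 0.271403^2 = 0.0736596
  R(%) = 0.0736596 * 100 = 7.366%

7.366%


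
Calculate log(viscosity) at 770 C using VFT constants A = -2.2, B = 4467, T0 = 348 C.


VFT equation: log(eta) = A + B / (T - T0)
  T - T0 = 770 - 348 = 422
  B / (T - T0) = 4467 / 422 = 10.585
  log(eta) = -2.2 + 10.585 = 8.385

8.385


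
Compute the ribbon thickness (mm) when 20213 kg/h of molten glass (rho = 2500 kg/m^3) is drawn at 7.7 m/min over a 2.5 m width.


Ribbon cross-section from mass balance:
  Volume rate = throughput / density = 20213 / 2500 = 8.0852 m^3/h
  thickness = volume rate / (speed * 60 * width), i.e.
  thickness = throughput / (60 * speed * width * density) * 1000
  thickness = 20213 / (60 * 7.7 * 2.5 * 2500) * 1000 = 7.0 mm

7.0 mm


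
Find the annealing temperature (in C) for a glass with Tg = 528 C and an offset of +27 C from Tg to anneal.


The annealing temperature is Tg plus the offset:
  T_anneal = 528 + 27 = 555 C

555 C


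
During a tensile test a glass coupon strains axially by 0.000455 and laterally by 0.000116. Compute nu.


Poisson's ratio: nu = lateral strain / axial strain
  nu = 0.000116 / 0.000455 = 0.2549

0.2549


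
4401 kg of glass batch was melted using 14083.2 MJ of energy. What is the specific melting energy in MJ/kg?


Rearrange E = m * s for s:
  s = E / m
  s = 14083.2 / 4401 = 3.2 MJ/kg

3.2 MJ/kg


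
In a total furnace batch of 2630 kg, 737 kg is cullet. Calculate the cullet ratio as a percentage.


Cullet ratio = (cullet mass / total batch mass) * 100
  Ratio = 737 / 2630 * 100 = 28.02%

28.02%


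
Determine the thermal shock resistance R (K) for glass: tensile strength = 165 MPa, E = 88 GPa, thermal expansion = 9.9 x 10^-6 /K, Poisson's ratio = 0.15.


Thermal shock resistance: R = sigma * (1 - nu) / (E * alpha)
  Numerator = 165 * (1 - 0.15) = 140.25
  Denominator = 88 * 1000 * (9.9 x 10^-6) = 0.8712
  R = 140.25 / 0.8712 = 161.0 K

161.0 K


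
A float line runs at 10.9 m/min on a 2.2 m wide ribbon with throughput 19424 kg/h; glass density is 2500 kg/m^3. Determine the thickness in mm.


Ribbon cross-section from mass balance:
  Volume rate = throughput / density = 19424 / 2500 = 7.7696 m^3/h
  thickness = volume rate / (speed * 60 * width), i.e.
  thickness = throughput / (60 * speed * width * density) * 1000
  thickness = 19424 / (60 * 10.9 * 2.2 * 2500) * 1000 = 5.4 mm

5.4 mm


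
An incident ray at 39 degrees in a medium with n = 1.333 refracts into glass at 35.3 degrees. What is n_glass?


Apply Snell's law: n1 * sin(theta1) = n2 * sin(theta2)
  n2 = n1 * sin(theta1) / sin(theta2)
  sin(39) = 0.62932
  sin(35.3) = 0.577858
  n2 = 1.333 * 0.62932 / 0.577858 = 1.4517

1.4517


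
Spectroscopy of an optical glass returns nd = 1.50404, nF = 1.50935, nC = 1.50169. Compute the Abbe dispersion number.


Abbe number formula: Vd = (nd - 1) / (nF - nC)
  nd - 1 = 1.50404 - 1 = 0.50404
  nF - nC = 1.50935 - 1.50169 = 0.00766
  Vd = 0.50404 / 0.00766 = 65.8

65.8


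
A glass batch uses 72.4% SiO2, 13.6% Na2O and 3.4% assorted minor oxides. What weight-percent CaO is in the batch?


Pieces sum to 100%:
  CaO = 100 - (SiO2 + Na2O + others)
  CaO = 100 - (72.4 + 13.6 + 3.4) = 10.6%

10.6%


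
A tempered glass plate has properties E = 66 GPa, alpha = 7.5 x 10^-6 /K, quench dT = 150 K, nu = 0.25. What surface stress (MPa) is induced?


Tempering stress: sigma = E * alpha * dT / (1 - nu)
  E (MPa) = 66 * 1000 = 66000
  Numerator = 66000 * (7.5 x 10^-6) * 150 = 74.25
  Denominator = 1 - 0.25 = 0.75
  sigma = 74.25 / 0.75 = 99.0 MPa

99.0 MPa


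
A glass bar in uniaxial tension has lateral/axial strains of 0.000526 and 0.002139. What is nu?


Poisson's ratio: nu = lateral strain / axial strain
  nu = 0.000526 / 0.002139 = 0.2459

0.2459


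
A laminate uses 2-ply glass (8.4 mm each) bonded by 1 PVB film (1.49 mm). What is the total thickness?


Total thickness = glass contribution + PVB contribution
  Glass: 2 * 8.4 = 16.8 mm
  PVB: 1 * 1.49 = 1.49 mm
  Total = 16.8 + 1.49 = 18.29 mm

18.29 mm


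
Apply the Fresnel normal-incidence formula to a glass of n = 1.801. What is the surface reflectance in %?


Fresnel reflectance at normal incidence:
  R = ((n - 1)/(n + 1))^2
  (n - 1)/(n + 1) = (1.801 - 1)/(1.801 + 1) = 0.285969
  R = 0.285969^2 = 0.0817783
  R(%) = 0.0817783 * 100 = 8.178%

8.178%


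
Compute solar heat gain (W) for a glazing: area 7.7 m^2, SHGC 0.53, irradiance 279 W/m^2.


Solar heat gain: Q = Area * SHGC * Irradiance
  Q = 7.7 * 0.53 * 279 = 1138.6 W

1138.6 W


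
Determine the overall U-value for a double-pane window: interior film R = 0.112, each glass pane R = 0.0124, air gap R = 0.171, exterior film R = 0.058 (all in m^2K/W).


Total thermal resistance (series):
  R_total = R_in + R_glass + R_air + R_glass + R_out
  R_total = 0.112 + 0.0124 + 0.171 + 0.0124 + 0.058 = 0.3658 m^2K/W
U-value = 1 / R_total = 1 / 0.3658 = 2.734 W/m^2K

2.734 W/m^2K


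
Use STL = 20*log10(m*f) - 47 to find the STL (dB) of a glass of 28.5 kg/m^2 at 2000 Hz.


Mass law: STL = 20 * log10(m * f) - 47
  m * f = 28.5 * 2000 = 57000
  log10(57000) = 4.75587
  STL = 20 * 4.75587 - 47 = 95.1174 - 47 = 48.1 dB

48.1 dB


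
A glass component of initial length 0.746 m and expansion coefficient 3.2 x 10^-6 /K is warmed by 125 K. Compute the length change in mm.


Thermal expansion formula: dL = alpha * L0 * dT
  dL = (3.2 x 10^-6) * 0.746 * 125 = 0.0002984 m
Convert to mm: 0.0002984 * 1000 = 0.2984 mm

0.2984 mm


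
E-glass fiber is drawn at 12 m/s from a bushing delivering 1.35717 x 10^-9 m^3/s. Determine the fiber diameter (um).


Cross-sectional area from continuity:
  A = Q / v = 1.35717 x 10^-9 / 12 = 1.130975 x 10^-10 m^2
Diameter from circular cross-section:
  d = sqrt(4A / pi) * 10^6 (m -> um)
  d = sqrt(4 * 1.130975 x 10^-10 / pi) * 10^6 = 12.0 um

12.0 um


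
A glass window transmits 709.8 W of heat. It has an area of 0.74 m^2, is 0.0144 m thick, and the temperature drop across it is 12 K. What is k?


Fourier's law rearranged: k = Q * t / (A * dT)
  Numerator = 709.8 * 0.0144 = 10.22112
  Denominator = 0.74 * 12 = 8.88
  k = 10.22112 / 8.88 = 1.151 W/mK

1.151 W/mK


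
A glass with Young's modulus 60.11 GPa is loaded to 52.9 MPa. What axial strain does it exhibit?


Rearrange E = sigma / epsilon:
  epsilon = sigma / E
  E (MPa) = 60.11 * 1000 = 60110
  epsilon = 52.9 / 60110 = 0.00088

0.00088


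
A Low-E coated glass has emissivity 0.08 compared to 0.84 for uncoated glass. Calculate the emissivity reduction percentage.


Percentage reduction = (1 - coated/uncoated) * 100
  Ratio = 0.08 / 0.84 = 0.0952
  Reduction = (1 - 0.0952) * 100 = 90.5%

90.5%


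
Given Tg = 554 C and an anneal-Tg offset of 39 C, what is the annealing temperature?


The annealing temperature is Tg plus the offset:
  T_anneal = 554 + 39 = 593 C

593 C


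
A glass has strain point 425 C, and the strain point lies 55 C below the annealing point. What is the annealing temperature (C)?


T_anneal = T_strain + gap:
  T_anneal = 425 + 55 = 480 C

480 C


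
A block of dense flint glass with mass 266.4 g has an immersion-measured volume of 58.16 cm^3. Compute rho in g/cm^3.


Use the definition of density:
  rho = mass / volume
  rho = 266.4 / 58.16 = 4.58 g/cm^3

4.58 g/cm^3


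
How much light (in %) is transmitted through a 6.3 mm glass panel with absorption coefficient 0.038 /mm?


Beer-Lambert law: T = exp(-alpha * thickness)
  exponent = -0.038 * 6.3 = -0.2394
  T = exp(-0.2394) = 0.7871
  Percentage = 0.7871 * 100 = 78.71%

78.71%


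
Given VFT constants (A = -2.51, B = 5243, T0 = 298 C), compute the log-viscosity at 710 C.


VFT equation: log(eta) = A + B / (T - T0)
  T - T0 = 710 - 298 = 412
  B / (T - T0) = 5243 / 412 = 12.726
  log(eta) = -2.51 + 12.726 = 10.216

10.216


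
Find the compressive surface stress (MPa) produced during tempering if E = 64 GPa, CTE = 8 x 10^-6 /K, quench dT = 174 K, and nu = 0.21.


Tempering stress: sigma = E * alpha * dT / (1 - nu)
  E (MPa) = 64 * 1000 = 64000
  Numerator = 64000 * (8 x 10^-6) * 174 = 89.088
  Denominator = 1 - 0.21 = 0.79
  sigma = 89.088 / 0.79 = 112.8 MPa

112.8 MPa


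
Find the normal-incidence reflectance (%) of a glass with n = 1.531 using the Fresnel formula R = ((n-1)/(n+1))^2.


Fresnel reflectance at normal incidence:
  R = ((n - 1)/(n + 1))^2
  (n - 1)/(n + 1) = (1.531 - 1)/(1.531 + 1) = 0.209798
  R = 0.209798^2 = 0.0440152
  R(%) = 0.0440152 * 100 = 4.402%

4.402%


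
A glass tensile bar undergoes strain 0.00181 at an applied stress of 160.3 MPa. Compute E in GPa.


Young's modulus: E = stress / strain
  E = 160.3 MPa / 0.00181 = 88563.54 MPa
Convert to GPa: 88563.54 / 1000 = 88.56 GPa

88.56 GPa


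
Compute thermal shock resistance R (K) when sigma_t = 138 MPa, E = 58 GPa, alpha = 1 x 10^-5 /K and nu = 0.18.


Thermal shock resistance: R = sigma * (1 - nu) / (E * alpha)
  Numerator = 138 * (1 - 0.18) = 113.16
  Denominator = 58 * 1000 * (1 x 10^-5) = 0.58
  R = 113.16 / 0.58 = 195.1 K

195.1 K


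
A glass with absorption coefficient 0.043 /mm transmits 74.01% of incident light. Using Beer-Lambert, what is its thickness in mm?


Rearrange T = exp(-alpha * thickness):
  thickness = -ln(T) / alpha
  T = 74.01/100 = 0.7401
  ln(T) = -0.30097
  -ln(T) = 0.30097
  thickness = 0.30097 / 0.043 = 7.0 mm

7.0 mm


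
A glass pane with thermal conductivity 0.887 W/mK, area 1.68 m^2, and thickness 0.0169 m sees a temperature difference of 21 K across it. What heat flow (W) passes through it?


Fourier's law: Q = k * A * dT / t
  Q = 0.887 * 1.68 * 21 / 0.0169
  Q = 31.29336 / 0.0169 = 1851.7 W

1851.7 W


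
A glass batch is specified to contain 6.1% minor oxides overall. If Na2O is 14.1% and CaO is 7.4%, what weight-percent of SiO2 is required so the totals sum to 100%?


Known pieces sum to 100%:
  SiO2 = 100 - (others + Na2O + CaO)
  SiO2 = 100 - (6.1 + 14.1 + 7.4) = 72.4%

72.4%


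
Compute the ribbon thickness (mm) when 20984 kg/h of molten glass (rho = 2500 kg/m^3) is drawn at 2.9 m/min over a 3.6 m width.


Ribbon cross-section from mass balance:
  Volume rate = throughput / density = 20984 / 2500 = 8.3936 m^3/h
  thickness = volume rate / (speed * 60 * width), i.e.
  thickness = throughput / (60 * speed * width * density) * 1000
  thickness = 20984 / (60 * 2.9 * 3.6 * 2500) * 1000 = 13.4 mm

13.4 mm


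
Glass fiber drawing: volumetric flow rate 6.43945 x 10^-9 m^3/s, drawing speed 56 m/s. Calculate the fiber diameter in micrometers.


Cross-sectional area from continuity:
  A = Q / v = 6.43945 x 10^-9 / 56 = 1.149902 x 10^-10 m^2
Diameter from circular cross-section:
  d = sqrt(4A / pi) * 10^6 (m -> um)
  d = sqrt(4 * 1.149902 x 10^-10 / pi) * 10^6 = 12.1 um

12.1 um


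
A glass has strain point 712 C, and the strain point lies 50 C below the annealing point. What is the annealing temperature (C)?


T_anneal = T_strain + gap:
  T_anneal = 712 + 50 = 762 C

762 C


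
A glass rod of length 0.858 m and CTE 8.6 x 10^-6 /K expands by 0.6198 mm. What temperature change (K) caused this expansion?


Rearrange dL = alpha * L0 * dT for dT:
  dT = dL / (alpha * L0)
  dL (m) = 0.6198 / 1000 = 0.0006198
  dT = 0.0006198 / ((8.6 x 10^-6) * 0.858) = 84.0 K

84.0 K


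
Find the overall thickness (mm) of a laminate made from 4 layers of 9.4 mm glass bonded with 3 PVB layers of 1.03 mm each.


Total thickness = glass contribution + PVB contribution
  Glass: 4 * 9.4 = 37.6 mm
  PVB: 3 * 1.03 = 3.09 mm
  Total = 37.6 + 3.09 = 40.69 mm

40.69 mm


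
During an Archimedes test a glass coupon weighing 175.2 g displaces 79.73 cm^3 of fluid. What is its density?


Use the definition of density:
  rho = mass / volume
  rho = 175.2 / 79.73 = 2.197 g/cm^3

2.197 g/cm^3


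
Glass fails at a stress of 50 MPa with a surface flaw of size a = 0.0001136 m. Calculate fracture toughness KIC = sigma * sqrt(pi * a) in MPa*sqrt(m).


Fracture toughness: KIC = sigma * sqrt(pi * a)
  pi * a = pi * 0.0001136 = 0.000356885
  sqrt(pi * a) = 0.018891
  KIC = 50 * 0.018891 = 0.945 MPa*sqrt(m)

0.945 MPa*sqrt(m)


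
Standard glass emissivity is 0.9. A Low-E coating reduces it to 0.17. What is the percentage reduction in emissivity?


Percentage reduction = (1 - coated/uncoated) * 100
  Ratio = 0.17 / 0.9 = 0.1889
  Reduction = (1 - 0.1889) * 100 = 81.1%

81.1%


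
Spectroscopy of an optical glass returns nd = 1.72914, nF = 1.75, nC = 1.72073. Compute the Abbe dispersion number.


Abbe number formula: Vd = (nd - 1) / (nF - nC)
  nd - 1 = 1.72914 - 1 = 0.72914
  nF - nC = 1.75 - 1.72073 = 0.02927
  Vd = 0.72914 / 0.02927 = 24.91

24.91


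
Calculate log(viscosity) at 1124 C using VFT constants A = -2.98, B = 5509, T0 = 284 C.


VFT equation: log(eta) = A + B / (T - T0)
  T - T0 = 1124 - 284 = 840
  B / (T - T0) = 5509 / 840 = 6.558
  log(eta) = -2.98 + 6.558 = 3.578

3.578


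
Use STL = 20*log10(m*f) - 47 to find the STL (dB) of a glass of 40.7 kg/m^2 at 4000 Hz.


Mass law: STL = 20 * log10(m * f) - 47
  m * f = 40.7 * 4000 = 162800
  log10(162800) = 5.21165
  STL = 20 * 5.21165 - 47 = 104.233 - 47 = 57.2 dB

57.2 dB


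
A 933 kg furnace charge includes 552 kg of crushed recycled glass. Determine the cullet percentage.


Cullet ratio = (cullet mass / total batch mass) * 100
  Ratio = 552 / 933 * 100 = 59.16%

59.16%


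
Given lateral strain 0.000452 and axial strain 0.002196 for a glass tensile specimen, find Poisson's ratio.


Poisson's ratio: nu = lateral strain / axial strain
  nu = 0.000452 / 0.002196 = 0.2058

0.2058


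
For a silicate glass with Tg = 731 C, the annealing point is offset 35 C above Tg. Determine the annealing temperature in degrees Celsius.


The annealing temperature is Tg plus the offset:
  T_anneal = 731 + 35 = 766 C

766 C


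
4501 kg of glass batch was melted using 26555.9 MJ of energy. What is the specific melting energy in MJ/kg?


Rearrange E = m * s for s:
  s = E / m
  s = 26555.9 / 4501 = 5.9 MJ/kg

5.9 MJ/kg


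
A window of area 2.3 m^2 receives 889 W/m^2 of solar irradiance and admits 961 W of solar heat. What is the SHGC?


Rearrange Q = Area * SHGC * Irradiance:
  SHGC = Q / (Area * Irradiance)
  SHGC = 961 / (2.3 * 889) = 0.47

0.47


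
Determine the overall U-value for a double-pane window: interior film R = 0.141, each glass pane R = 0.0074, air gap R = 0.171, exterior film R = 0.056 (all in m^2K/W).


Total thermal resistance (series):
  R_total = R_in + R_glass + R_air + R_glass + R_out
  R_total = 0.141 + 0.0074 + 0.171 + 0.0074 + 0.056 = 0.3828 m^2K/W
U-value = 1 / R_total = 1 / 0.3828 = 2.612 W/m^2K

2.612 W/m^2K


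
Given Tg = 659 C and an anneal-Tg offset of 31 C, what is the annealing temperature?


The annealing temperature is Tg plus the offset:
  T_anneal = 659 + 31 = 690 C

690 C


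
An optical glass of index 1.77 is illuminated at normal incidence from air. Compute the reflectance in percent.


Fresnel reflectance at normal incidence:
  R = ((n - 1)/(n + 1))^2
  (n - 1)/(n + 1) = (1.77 - 1)/(1.77 + 1) = 0.277978
  R = 0.277978^2 = 0.0772718
  R(%) = 0.0772718 * 100 = 7.727%

7.727%


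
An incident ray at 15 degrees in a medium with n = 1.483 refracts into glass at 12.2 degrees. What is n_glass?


Apply Snell's law: n1 * sin(theta1) = n2 * sin(theta2)
  n2 = n1 * sin(theta1) / sin(theta2)
  sin(15) = 0.258819
  sin(12.2) = 0.211325
  n2 = 1.483 * 0.258819 / 0.211325 = 1.8163

1.8163


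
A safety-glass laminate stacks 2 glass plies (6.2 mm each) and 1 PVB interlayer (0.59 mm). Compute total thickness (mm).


Total thickness = glass contribution + PVB contribution
  Glass: 2 * 6.2 = 12.4 mm
  PVB: 1 * 0.59 = 0.59 mm
  Total = 12.4 + 0.59 = 12.99 mm

12.99 mm


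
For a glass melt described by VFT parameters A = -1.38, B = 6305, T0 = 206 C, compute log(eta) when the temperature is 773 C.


VFT equation: log(eta) = A + B / (T - T0)
  T - T0 = 773 - 206 = 567
  B / (T - T0) = 6305 / 567 = 11.12
  log(eta) = -1.38 + 11.12 = 9.74

9.74


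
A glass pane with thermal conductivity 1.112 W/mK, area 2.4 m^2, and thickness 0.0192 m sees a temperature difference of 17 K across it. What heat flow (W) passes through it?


Fourier's law: Q = k * A * dT / t
  Q = 1.112 * 2.4 * 17 / 0.0192
  Q = 45.3696 / 0.0192 = 2363 W

2363 W


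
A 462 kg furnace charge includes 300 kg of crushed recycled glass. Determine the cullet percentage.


Cullet ratio = (cullet mass / total batch mass) * 100
  Ratio = 300 / 462 * 100 = 64.94%

64.94%


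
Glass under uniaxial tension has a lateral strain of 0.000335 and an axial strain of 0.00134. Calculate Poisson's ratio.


Poisson's ratio: nu = lateral strain / axial strain
  nu = 0.000335 / 0.00134 = 0.25

0.25


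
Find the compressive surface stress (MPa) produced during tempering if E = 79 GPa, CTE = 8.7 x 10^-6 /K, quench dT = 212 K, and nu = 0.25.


Tempering stress: sigma = E * alpha * dT / (1 - nu)
  E (MPa) = 79 * 1000 = 79000
  Numerator = 79000 * (8.7 x 10^-6) * 212 = 145.7076
  Denominator = 1 - 0.25 = 0.75
  sigma = 145.7076 / 0.75 = 194.3 MPa

194.3 MPa


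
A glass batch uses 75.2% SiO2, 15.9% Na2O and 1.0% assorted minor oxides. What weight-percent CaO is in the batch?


Pieces sum to 100%:
  CaO = 100 - (SiO2 + Na2O + others)
  CaO = 100 - (75.2 + 15.9 + 1.0) = 7.9%

7.9%


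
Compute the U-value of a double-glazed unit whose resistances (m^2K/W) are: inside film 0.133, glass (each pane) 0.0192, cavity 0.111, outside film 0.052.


Total thermal resistance (series):
  R_total = R_in + R_glass + R_air + R_glass + R_out
  R_total = 0.133 + 0.0192 + 0.111 + 0.0192 + 0.052 = 0.3344 m^2K/W
U-value = 1 / R_total = 1 / 0.3344 = 2.99 W/m^2K

2.99 W/m^2K


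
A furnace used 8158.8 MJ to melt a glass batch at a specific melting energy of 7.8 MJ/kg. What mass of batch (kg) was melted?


Rearrange E = m * s for m:
  m = E / s
  m = 8158.8 / 7.8 = 1046.0 kg

1046.0 kg


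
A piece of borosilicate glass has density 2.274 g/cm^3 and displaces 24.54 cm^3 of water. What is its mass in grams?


Rearrange rho = m / V:
  m = rho * V
  m = 2.274 * 24.54 = 55.804 g

55.804 g


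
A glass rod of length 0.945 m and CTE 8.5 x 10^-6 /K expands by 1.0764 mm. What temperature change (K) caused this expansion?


Rearrange dL = alpha * L0 * dT for dT:
  dT = dL / (alpha * L0)
  dL (m) = 1.0764 / 1000 = 0.0010764
  dT = 0.0010764 / ((8.5 x 10^-6) * 0.945) = 134.0 K

134.0 K


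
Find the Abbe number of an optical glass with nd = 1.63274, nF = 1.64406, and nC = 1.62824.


Abbe number formula: Vd = (nd - 1) / (nF - nC)
  nd - 1 = 1.63274 - 1 = 0.63274
  nF - nC = 1.64406 - 1.62824 = 0.01582
  Vd = 0.63274 / 0.01582 = 40.0

40.0


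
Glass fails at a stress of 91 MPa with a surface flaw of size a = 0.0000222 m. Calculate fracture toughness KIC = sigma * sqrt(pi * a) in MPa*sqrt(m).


Fracture toughness: KIC = sigma * sqrt(pi * a)
  pi * a = pi * 0.0000222 = 0.000069743
  sqrt(pi * a) = 0.008351
  KIC = 91 * 0.008351 = 0.76 MPa*sqrt(m)

0.76 MPa*sqrt(m)


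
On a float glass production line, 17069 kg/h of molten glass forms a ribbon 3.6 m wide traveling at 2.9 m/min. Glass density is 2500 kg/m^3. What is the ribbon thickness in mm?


Ribbon cross-section from mass balance:
  Volume rate = throughput / density = 17069 / 2500 = 6.8276 m^3/h
  thickness = volume rate / (speed * 60 * width), i.e.
  thickness = throughput / (60 * speed * width * density) * 1000
  thickness = 17069 / (60 * 2.9 * 3.6 * 2500) * 1000 = 10.9 mm

10.9 mm


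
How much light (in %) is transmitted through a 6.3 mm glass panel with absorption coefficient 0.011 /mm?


Beer-Lambert law: T = exp(-alpha * thickness)
  exponent = -0.011 * 6.3 = -0.0693
  T = exp(-0.0693) = 0.933
  Percentage = 0.933 * 100 = 93.3%

93.3%


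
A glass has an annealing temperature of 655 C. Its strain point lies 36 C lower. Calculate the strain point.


Strain point = annealing point - difference:
  T_strain = 655 - 36 = 619 C

619 C


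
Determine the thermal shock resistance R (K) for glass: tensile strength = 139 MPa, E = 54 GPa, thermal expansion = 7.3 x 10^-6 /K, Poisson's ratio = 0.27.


Thermal shock resistance: R = sigma * (1 - nu) / (E * alpha)
  Numerator = 139 * (1 - 0.27) = 101.47
  Denominator = 54 * 1000 * (7.3 x 10^-6) = 0.3942
  R = 101.47 / 0.3942 = 257.4 K

257.4 K


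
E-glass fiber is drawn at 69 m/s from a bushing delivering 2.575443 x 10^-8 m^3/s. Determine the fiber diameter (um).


Cross-sectional area from continuity:
  A = Q / v = 2.575443 x 10^-8 / 69 = 3.732526 x 10^-10 m^2
Diameter from circular cross-section:
  d = sqrt(4A / pi) * 10^6 (m -> um)
  d = sqrt(4 * 3.732526 x 10^-10 / pi) * 10^6 = 21.8 um

21.8 um


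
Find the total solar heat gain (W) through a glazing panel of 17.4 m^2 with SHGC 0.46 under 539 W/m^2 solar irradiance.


Solar heat gain: Q = Area * SHGC * Irradiance
  Q = 17.4 * 0.46 * 539 = 4314.2 W

4314.2 W


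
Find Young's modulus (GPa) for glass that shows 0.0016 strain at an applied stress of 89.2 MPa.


Young's modulus: E = stress / strain
  E = 89.2 MPa / 0.0016 = 55750 MPa
Convert to GPa: 55750 / 1000 = 55.75 GPa

55.75 GPa


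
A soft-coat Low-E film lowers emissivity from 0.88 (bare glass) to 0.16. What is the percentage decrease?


Percentage reduction = (1 - coated/uncoated) * 100
  Ratio = 0.16 / 0.88 = 0.1818
  Reduction = (1 - 0.1818) * 100 = 81.8%

81.8%


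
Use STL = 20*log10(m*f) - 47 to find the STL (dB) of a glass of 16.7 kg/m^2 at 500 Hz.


Mass law: STL = 20 * log10(m * f) - 47
  m * f = 16.7 * 500 = 8350
  log10(8350) = 3.92169
  STL = 20 * 3.92169 - 47 = 78.4338 - 47 = 31.4 dB

31.4 dB


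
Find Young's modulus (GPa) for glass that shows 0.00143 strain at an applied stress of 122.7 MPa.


Young's modulus: E = stress / strain
  E = 122.7 MPa / 0.00143 = 85804.2 MPa
Convert to GPa: 85804.2 / 1000 = 85.8 GPa

85.8 GPa


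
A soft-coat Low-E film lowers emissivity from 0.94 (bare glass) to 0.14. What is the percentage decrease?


Percentage reduction = (1 - coated/uncoated) * 100
  Ratio = 0.14 / 0.94 = 0.1489
  Reduction = (1 - 0.1489) * 100 = 85.1%

85.1%


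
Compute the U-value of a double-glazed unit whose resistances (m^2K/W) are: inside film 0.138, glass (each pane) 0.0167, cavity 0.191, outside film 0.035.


Total thermal resistance (series):
  R_total = R_in + R_glass + R_air + R_glass + R_out
  R_total = 0.138 + 0.0167 + 0.191 + 0.0167 + 0.035 = 0.3974 m^2K/W
U-value = 1 / R_total = 1 / 0.3974 = 2.516 W/m^2K

2.516 W/m^2K


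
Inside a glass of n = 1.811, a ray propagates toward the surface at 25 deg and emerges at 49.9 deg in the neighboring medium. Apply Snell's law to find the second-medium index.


Apply Snell's law: n1 * sin(theta1) = n2 * sin(theta2)
  n2 = n1 * sin(theta1) / sin(theta2)
  sin(25) = 0.422618
  sin(49.9) = 0.764921
  n2 = 1.811 * 0.422618 / 0.764921 = 1.0006

1.0006


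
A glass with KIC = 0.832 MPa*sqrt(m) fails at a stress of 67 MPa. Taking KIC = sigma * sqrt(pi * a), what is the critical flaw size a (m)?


Rearrange KIC = sigma * sqrt(pi * a):
  sqrt(pi * a) = KIC / sigma
  sqrt(pi * a) = 0.832 / 67 = 0.012418
  a = (KIC / sigma)^2 / pi
  a = 0.012418^2 / pi = 0.0000491 m

0.0000491 m


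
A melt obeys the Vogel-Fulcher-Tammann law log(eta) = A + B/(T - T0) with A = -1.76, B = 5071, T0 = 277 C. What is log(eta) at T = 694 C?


VFT equation: log(eta) = A + B / (T - T0)
  T - T0 = 694 - 277 = 417
  B / (T - T0) = 5071 / 417 = 12.161
  log(eta) = -1.76 + 12.161 = 10.401

10.401


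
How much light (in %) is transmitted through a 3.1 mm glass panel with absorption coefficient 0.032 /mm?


Beer-Lambert law: T = exp(-alpha * thickness)
  exponent = -0.032 * 3.1 = -0.0992
  T = exp(-0.0992) = 0.9056
  Percentage = 0.9056 * 100 = 90.56%

90.56%


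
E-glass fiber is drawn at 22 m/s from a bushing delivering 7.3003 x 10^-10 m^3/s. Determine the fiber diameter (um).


Cross-sectional area from continuity:
  A = Q / v = 7.3003 x 10^-10 / 22 = 3.318318 x 10^-11 m^2
Diameter from circular cross-section:
  d = sqrt(4A / pi) * 10^6 (m -> um)
  d = sqrt(4 * 3.318318 x 10^-11 / pi) * 10^6 = 6.5 um

6.5 um


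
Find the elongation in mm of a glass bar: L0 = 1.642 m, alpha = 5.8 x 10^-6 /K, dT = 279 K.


Thermal expansion formula: dL = alpha * L0 * dT
  dL = (5.8 x 10^-6) * 1.642 * 279 = 0.00265708 m
Convert to mm: 0.00265708 * 1000 = 2.6571 mm

2.6571 mm


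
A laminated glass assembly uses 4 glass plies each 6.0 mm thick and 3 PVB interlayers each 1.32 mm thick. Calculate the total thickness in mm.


Total thickness = glass contribution + PVB contribution
  Glass: 4 * 6.0 = 24.0 mm
  PVB: 3 * 1.32 = 3.96 mm
  Total = 24.0 + 3.96 = 27.96 mm

27.96 mm


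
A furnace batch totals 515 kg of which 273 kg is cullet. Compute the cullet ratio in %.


Cullet ratio = (cullet mass / total batch mass) * 100
  Ratio = 273 / 515 * 100 = 53.01%

53.01%


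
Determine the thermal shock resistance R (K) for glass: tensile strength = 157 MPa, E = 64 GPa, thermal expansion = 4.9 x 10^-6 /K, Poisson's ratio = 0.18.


Thermal shock resistance: R = sigma * (1 - nu) / (E * alpha)
  Numerator = 157 * (1 - 0.18) = 128.74
  Denominator = 64 * 1000 * (4.9 x 10^-6) = 0.3136
  R = 128.74 / 0.3136 = 410.5 K

410.5 K


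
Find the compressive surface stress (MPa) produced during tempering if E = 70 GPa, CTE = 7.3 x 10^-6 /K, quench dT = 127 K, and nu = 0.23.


Tempering stress: sigma = E * alpha * dT / (1 - nu)
  E (MPa) = 70 * 1000 = 70000
  Numerator = 70000 * (7.3 x 10^-6) * 127 = 64.897
  Denominator = 1 - 0.23 = 0.77
  sigma = 64.897 / 0.77 = 84.3 MPa

84.3 MPa


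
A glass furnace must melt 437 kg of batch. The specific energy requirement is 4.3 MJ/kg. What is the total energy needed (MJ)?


Total energy = mass * specific energy
  E = 437 * 4.3 = 1879.1 MJ

1879.1 MJ


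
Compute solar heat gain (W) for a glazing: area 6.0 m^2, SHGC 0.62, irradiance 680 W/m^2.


Solar heat gain: Q = Area * SHGC * Irradiance
  Q = 6.0 * 0.62 * 680 = 2529.6 W

2529.6 W


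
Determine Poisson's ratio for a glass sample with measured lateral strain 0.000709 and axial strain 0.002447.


Poisson's ratio: nu = lateral strain / axial strain
  nu = 0.000709 / 0.002447 = 0.2897

0.2897


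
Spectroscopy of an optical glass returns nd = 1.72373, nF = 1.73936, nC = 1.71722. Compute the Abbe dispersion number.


Abbe number formula: Vd = (nd - 1) / (nF - nC)
  nd - 1 = 1.72373 - 1 = 0.72373
  nF - nC = 1.73936 - 1.71722 = 0.02214
  Vd = 0.72373 / 0.02214 = 32.69

32.69


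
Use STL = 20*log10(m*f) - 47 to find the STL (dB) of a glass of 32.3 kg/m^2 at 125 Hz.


Mass law: STL = 20 * log10(m * f) - 47
  m * f = 32.3 * 125 = 4037.5
  log10(4037.5) = 3.60611
  STL = 20 * 3.60611 - 47 = 72.1222 - 47 = 25.1 dB

25.1 dB


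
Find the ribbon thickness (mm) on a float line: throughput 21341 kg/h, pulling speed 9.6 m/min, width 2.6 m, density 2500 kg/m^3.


Ribbon cross-section from mass balance:
  Volume rate = throughput / density = 21341 / 2500 = 8.5364 m^3/h
  thickness = volume rate / (speed * 60 * width), i.e.
  thickness = throughput / (60 * speed * width * density) * 1000
  thickness = 21341 / (60 * 9.6 * 2.6 * 2500) * 1000 = 5.7 mm

5.7 mm


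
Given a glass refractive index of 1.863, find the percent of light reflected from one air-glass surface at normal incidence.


Fresnel reflectance at normal incidence:
  R = ((n - 1)/(n + 1))^2
  (n - 1)/(n + 1) = (1.863 - 1)/(1.863 + 1) = 0.301432
  R = 0.301432^2 = 0.0908613
  R(%) = 0.0908613 * 100 = 9.086%

9.086%


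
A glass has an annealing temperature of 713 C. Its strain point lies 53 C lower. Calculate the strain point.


Strain point = annealing point - difference:
  T_strain = 713 - 53 = 660 C

660 C


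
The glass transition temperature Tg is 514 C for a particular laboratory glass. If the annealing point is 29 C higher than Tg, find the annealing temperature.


The annealing temperature is Tg plus the offset:
  T_anneal = 514 + 29 = 543 C

543 C


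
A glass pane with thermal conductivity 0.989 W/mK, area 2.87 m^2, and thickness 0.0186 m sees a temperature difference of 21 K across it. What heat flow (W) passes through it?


Fourier's law: Q = k * A * dT / t
  Q = 0.989 * 2.87 * 21 / 0.0186
  Q = 59.60703 / 0.0186 = 3204.7 W

3204.7 W


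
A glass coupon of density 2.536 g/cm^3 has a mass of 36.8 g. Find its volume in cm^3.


Rearrange rho = m / V:
  V = m / rho
  V = 36.8 / 2.536 = 14.511 cm^3

14.511 cm^3


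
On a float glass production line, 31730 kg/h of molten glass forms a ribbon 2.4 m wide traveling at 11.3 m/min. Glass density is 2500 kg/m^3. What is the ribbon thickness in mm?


Ribbon cross-section from mass balance:
  Volume rate = throughput / density = 31730 / 2500 = 12.692 m^3/h
  thickness = volume rate / (speed * 60 * width), i.e.
  thickness = throughput / (60 * speed * width * density) * 1000
  thickness = 31730 / (60 * 11.3 * 2.4 * 2500) * 1000 = 7.8 mm

7.8 mm


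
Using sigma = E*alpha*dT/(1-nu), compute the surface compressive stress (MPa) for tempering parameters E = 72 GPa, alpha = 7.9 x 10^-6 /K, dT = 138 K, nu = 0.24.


Tempering stress: sigma = E * alpha * dT / (1 - nu)
  E (MPa) = 72 * 1000 = 72000
  Numerator = 72000 * (7.9 x 10^-6) * 138 = 78.4944
  Denominator = 1 - 0.24 = 0.76
  sigma = 78.4944 / 0.76 = 103.3 MPa

103.3 MPa


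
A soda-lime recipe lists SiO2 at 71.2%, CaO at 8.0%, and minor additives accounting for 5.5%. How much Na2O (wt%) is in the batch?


Pieces sum to 100%:
  Na2O = 100 - (SiO2 + CaO + others)
  Na2O = 100 - (71.2 + 8.0 + 5.5) = 15.3%

15.3%


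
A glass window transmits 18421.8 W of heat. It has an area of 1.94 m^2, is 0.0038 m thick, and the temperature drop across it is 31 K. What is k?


Fourier's law rearranged: k = Q * t / (A * dT)
  Numerator = 18421.8 * 0.0038 = 70.00284
  Denominator = 1.94 * 31 = 60.14
  k = 70.00284 / 60.14 = 1.164 W/mK

1.164 W/mK


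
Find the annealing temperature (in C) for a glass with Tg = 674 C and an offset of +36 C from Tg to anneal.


The annealing temperature is Tg plus the offset:
  T_anneal = 674 + 36 = 710 C

710 C


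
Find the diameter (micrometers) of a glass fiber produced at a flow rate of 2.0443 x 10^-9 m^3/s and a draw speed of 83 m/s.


Cross-sectional area from continuity:
  A = Q / v = 2.0443 x 10^-9 / 83 = 2.463012 x 10^-11 m^2
Diameter from circular cross-section:
  d = sqrt(4A / pi) * 10^6 (m -> um)
  d = sqrt(4 * 2.463012 x 10^-11 / pi) * 10^6 = 5.6 um

5.6 um
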